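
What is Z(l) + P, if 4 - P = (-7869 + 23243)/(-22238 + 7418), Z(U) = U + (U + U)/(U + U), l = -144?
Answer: -1022303/7410 ≈ -137.96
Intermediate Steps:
Z(U) = 1 + U (Z(U) = U + (2*U)/((2*U)) = U + (2*U)*(1/(2*U)) = U + 1 = 1 + U)
P = 37327/7410 (P = 4 - (-7869 + 23243)/(-22238 + 7418) = 4 - 15374/(-14820) = 4 - 15374*(-1)/14820 = 4 - 1*(-7687/7410) = 4 + 7687/7410 = 37327/7410 ≈ 5.0374)
Z(l) + P = (1 - 144) + 37327/7410 = -143 + 37327/7410 = -1022303/7410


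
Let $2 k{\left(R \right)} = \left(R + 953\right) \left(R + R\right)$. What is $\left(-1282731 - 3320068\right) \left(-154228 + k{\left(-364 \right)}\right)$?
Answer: $1696702178576$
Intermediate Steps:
$k{\left(R \right)} = R \left(953 + R\right)$ ($k{\left(R \right)} = \frac{\left(R + 953\right) \left(R + R\right)}{2} = \frac{\left(953 + R\right) 2 R}{2} = \frac{2 R \left(953 + R\right)}{2} = R \left(953 + R\right)$)
$\left(-1282731 - 3320068\right) \left(-154228 + k{\left(-364 \right)}\right) = \left(-1282731 - 3320068\right) \left(-154228 - 364 \left(953 - 364\right)\right) = - 4602799 \left(-154228 - 214396\right) = \left(-4602799\right) \left(-368624\right) = 1696702178576$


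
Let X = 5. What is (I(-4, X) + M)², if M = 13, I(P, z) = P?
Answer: 81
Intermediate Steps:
(I(-4, X) + M)² = (-4 + 13)² = 9² = 81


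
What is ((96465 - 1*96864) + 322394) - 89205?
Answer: 232790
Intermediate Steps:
((96465 - 1*96864) + 322394) - 89205 = ((96465 - 96864) + 322394) - 89205 = (-399 + 322394) - 89205 = 321995 - 89205 = 232790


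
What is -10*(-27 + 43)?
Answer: -160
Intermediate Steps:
-10*(-27 + 43) = -10*16 = -1*160 = -160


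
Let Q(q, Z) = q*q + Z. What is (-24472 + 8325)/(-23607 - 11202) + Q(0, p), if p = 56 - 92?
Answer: -1236977/34809 ≈ -35.536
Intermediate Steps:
p = -36
Q(q, Z) = Z + q**2 (Q(q, Z) = q**2 + Z = Z + q**2)
(-24472 + 8325)/(-23607 - 11202) + Q(0, p) = (-24472 + 8325)/(-23607 - 11202) + (-36 + 0**2) = -16147/(-34809) + (-36 + 0) = -16147*(-1/34809) - 36 = 16147/34809 - 36 = -1236977/34809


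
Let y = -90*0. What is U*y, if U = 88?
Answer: 0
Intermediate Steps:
y = 0
U*y = 88*0 = 0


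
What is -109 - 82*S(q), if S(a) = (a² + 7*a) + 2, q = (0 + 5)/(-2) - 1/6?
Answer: 6071/9 ≈ 674.56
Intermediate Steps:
q = -8/3 (q = 5*(-½) - 1*⅙ = -5/2 - ⅙ = -8/3 ≈ -2.6667)
S(a) = 2 + a² + 7*a
-109 - 82*S(q) = -109 - 82*(2 + (-8/3)² + 7*(-8/3)) = -109 - 82*(2 + 64/9 - 56/3) = -109 - 82*(-86/9) = -109 + 7052/9 = 6071/9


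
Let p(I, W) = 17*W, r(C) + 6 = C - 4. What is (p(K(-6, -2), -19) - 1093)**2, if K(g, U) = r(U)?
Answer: 2005056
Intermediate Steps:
r(C) = -10 + C (r(C) = -6 + (C - 4) = -6 + (-4 + C) = -10 + C)
K(g, U) = -10 + U
(p(K(-6, -2), -19) - 1093)**2 = (17*(-19) - 1093)**2 = (-323 - 1093)**2 = (-1416)**2 = 2005056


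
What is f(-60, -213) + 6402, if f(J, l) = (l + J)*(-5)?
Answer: 7767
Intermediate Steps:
f(J, l) = -5*J - 5*l (f(J, l) = (J + l)*(-5) = -5*J - 5*l)
f(-60, -213) + 6402 = (-5*(-60) - 5*(-213)) + 6402 = (300 + 1065) + 6402 = 1365 + 6402 = 7767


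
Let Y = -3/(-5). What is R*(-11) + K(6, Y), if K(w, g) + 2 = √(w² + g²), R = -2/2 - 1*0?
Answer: 9 + 3*√101/5 ≈ 15.030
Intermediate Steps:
R = -1 (R = -2*½ + 0 = -1 + 0 = -1)
Y = ⅗ (Y = -3*(-⅕) = ⅗ ≈ 0.60000)
K(w, g) = -2 + √(g² + w²) (K(w, g) = -2 + √(w² + g²) = -2 + √(g² + w²))
R*(-11) + K(6, Y) = -1*(-11) + (-2 + √((⅗)² + 6²)) = 11 + (-2 + √(9/25 + 36)) = 11 + (-2 + √(909/25)) = 11 + (-2 + 3*√101/5) = 9 + 3*√101/5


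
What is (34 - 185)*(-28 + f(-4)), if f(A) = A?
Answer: 4832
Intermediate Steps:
(34 - 185)*(-28 + f(-4)) = (34 - 185)*(-28 - 4) = -151*(-32) = 4832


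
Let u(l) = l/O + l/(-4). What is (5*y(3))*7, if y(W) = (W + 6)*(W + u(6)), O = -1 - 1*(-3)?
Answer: 2835/2 ≈ 1417.5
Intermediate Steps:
O = 2 (O = -1 + 3 = 2)
u(l) = l/4 (u(l) = l/2 + l/(-4) = l*(½) + l*(-¼) = l/2 - l/4 = l/4)
y(W) = (6 + W)*(3/2 + W) (y(W) = (W + 6)*(W + (¼)*6) = (6 + W)*(W + 3/2) = (6 + W)*(3/2 + W))
(5*y(3))*7 = (5*(9 + 3² + (15/2)*3))*7 = (5*(9 + 9 + 45/2))*7 = (5*(81/2))*7 = (405/2)*7 = 2835/2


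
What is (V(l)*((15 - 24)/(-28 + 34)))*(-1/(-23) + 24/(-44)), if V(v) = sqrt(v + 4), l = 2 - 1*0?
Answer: 381*sqrt(6)/506 ≈ 1.8444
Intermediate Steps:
l = 2 (l = 2 + 0 = 2)
V(v) = sqrt(4 + v)
(V(l)*((15 - 24)/(-28 + 34)))*(-1/(-23) + 24/(-44)) = (sqrt(4 + 2)*((15 - 24)/(-28 + 34)))*(-1/(-23) + 24/(-44)) = (sqrt(6)*(-9/6))*(-1*(-1/23) + 24*(-1/44)) = (sqrt(6)*(-9*1/6))*(1/23 - 6/11) = (sqrt(6)*(-3/2))*(-127/253) = -3*sqrt(6)/2*(-127/253) = 381*sqrt(6)/506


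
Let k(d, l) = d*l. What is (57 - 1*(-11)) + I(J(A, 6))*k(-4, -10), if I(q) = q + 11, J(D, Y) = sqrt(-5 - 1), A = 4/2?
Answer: 508 + 40*I*sqrt(6) ≈ 508.0 + 97.98*I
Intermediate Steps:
A = 2 (A = 4*(1/2) = 2)
J(D, Y) = I*sqrt(6) (J(D, Y) = sqrt(-6) = I*sqrt(6))
I(q) = 11 + q
(57 - 1*(-11)) + I(J(A, 6))*k(-4, -10) = (57 - 1*(-11)) + (11 + I*sqrt(6))*(-4*(-10)) = (57 + 11) + (11 + I*sqrt(6))*40 = 68 + (440 + 40*I*sqrt(6)) = 508 + 40*I*sqrt(6)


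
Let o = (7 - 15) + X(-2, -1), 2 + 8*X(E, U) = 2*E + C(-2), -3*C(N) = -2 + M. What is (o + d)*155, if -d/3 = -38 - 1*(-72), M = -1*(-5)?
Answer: -137485/8 ≈ -17186.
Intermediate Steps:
M = 5
C(N) = -1 (C(N) = -(-2 + 5)/3 = -1/3*3 = -1)
X(E, U) = -3/8 + E/4 (X(E, U) = -1/4 + (2*E - 1)/8 = -1/4 + (-1 + 2*E)/8 = -1/4 + (-1/8 + E/4) = -3/8 + E/4)
d = -102 (d = -3*(-38 - 1*(-72)) = -3*(-38 + 72) = -3*34 = -102)
o = -71/8 (o = (7 - 15) + (-3/8 + (1/4)*(-2)) = -8 + (-3/8 - 1/2) = -8 - 7/8 = -71/8 ≈ -8.8750)
(o + d)*155 = (-71/8 - 102)*155 = -887/8*155 = -137485/8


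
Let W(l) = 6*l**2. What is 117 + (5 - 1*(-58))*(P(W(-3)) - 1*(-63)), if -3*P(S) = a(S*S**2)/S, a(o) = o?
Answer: -57150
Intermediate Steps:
P(S) = -S**2/3 (P(S) = -S*S**2/(3*S) = -S**3/(3*S) = -S**2/3)
117 + (5 - 1*(-58))*(P(W(-3)) - 1*(-63)) = 117 + (5 - 1*(-58))*(-(6*(-3)**2)**2/3 - 1*(-63)) = 117 + (5 + 58)*(-(6*9)**2/3 + 63) = 117 + 63*(-1/3*54**2 + 63) = 117 + 63*(-1/3*2916 + 63) = 117 + 63*(-972 + 63) = 117 + 63*(-909) = 117 - 57267 = -57150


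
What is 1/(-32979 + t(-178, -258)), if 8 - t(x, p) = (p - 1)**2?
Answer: -1/100052 ≈ -9.9948e-6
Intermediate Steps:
t(x, p) = 8 - (-1 + p)**2 (t(x, p) = 8 - (p - 1)**2 = 8 - (-1 + p)**2)
1/(-32979 + t(-178, -258)) = 1/(-32979 + (8 - (-1 - 258)**2)) = 1/(-32979 + (8 - 1*(-259)**2)) = 1/(-32979 + (8 - 1*67081)) = 1/(-32979 + (8 - 67081)) = 1/(-32979 - 67073) = 1/(-100052) = -1/100052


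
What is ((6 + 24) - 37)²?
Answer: 49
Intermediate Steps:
((6 + 24) - 37)² = (30 - 37)² = (-7)² = 49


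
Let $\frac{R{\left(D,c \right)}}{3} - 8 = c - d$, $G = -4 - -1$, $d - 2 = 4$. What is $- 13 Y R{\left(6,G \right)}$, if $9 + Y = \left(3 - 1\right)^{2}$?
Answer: $-195$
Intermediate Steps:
$d = 6$ ($d = 2 + 4 = 6$)
$G = -3$ ($G = -4 + 1 = -3$)
$R{\left(D,c \right)} = 6 + 3 c$ ($R{\left(D,c \right)} = 24 + 3 \left(c - 6\right) = 24 + 3 \left(-6 + c\right) = 24 + \left(-18 + 3 c\right) = 6 + 3 c$)
$Y = -5$ ($Y = -9 + \left(3 - 1\right)^{2} = -9 + 2^{2} = -9 + 4 = -5$)
$- 13 Y R{\left(6,G \right)} = \left(-13\right) \left(-5\right) \left(6 + 3 \left(-3\right)\right) = 65 \left(6 - 9\right) = 65 \left(-3\right) = -195$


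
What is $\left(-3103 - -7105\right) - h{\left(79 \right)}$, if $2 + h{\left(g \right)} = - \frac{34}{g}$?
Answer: $\frac{316350}{79} \approx 4004.4$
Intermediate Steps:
$h{\left(g \right)} = -2 - \frac{34}{g}$
$\left(-3103 - -7105\right) - h{\left(79 \right)} = \left(-3103 - -7105\right) - \left(-2 - \frac{34}{79}\right) = \left(-3103 + 7105\right) - \left(-2 - \frac{34}{79}\right) = 4002 - \left(-2 - \frac{34}{79}\right) = 4002 - - \frac{192}{79} = 4002 + \frac{192}{79} = \frac{316350}{79}$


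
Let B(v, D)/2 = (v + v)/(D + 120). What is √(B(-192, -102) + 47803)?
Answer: √429843/3 ≈ 218.54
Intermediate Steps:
B(v, D) = 4*v/(120 + D) (B(v, D) = 2*((v + v)/(D + 120)) = 2*((2*v)/(120 + D)) = 2*(2*v/(120 + D)) = 4*v/(120 + D))
√(B(-192, -102) + 47803) = √(4*(-192)/(120 - 102) + 47803) = √(4*(-192)/18 + 47803) = √(4*(-192)*(1/18) + 47803) = √(-128/3 + 47803) = √(143281/3) = √429843/3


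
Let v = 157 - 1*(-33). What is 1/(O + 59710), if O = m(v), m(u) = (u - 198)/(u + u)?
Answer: 95/5672448 ≈ 1.6748e-5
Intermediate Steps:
v = 190 (v = 157 + 33 = 190)
m(u) = (-198 + u)/(2*u) (m(u) = (-198 + u)/((2*u)) = (-198 + u)*(1/(2*u)) = (-198 + u)/(2*u))
O = -2/95 (O = (½)*(-198 + 190)/190 = (½)*(1/190)*(-8) = -2/95 ≈ -0.021053)
1/(O + 59710) = 1/(-2/95 + 59710) = 1/(5672448/95) = 95/5672448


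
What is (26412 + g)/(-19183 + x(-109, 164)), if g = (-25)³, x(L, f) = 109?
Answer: -10787/19074 ≈ -0.56553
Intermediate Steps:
g = -15625
(26412 + g)/(-19183 + x(-109, 164)) = (26412 - 15625)/(-19183 + 109) = 10787/(-19074) = 10787*(-1/19074) = -10787/19074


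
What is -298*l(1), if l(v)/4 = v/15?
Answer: -1192/15 ≈ -79.467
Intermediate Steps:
l(v) = 4*v/15 (l(v) = 4*(v/15) = 4*v/15)
-298*l(1) = -1192/15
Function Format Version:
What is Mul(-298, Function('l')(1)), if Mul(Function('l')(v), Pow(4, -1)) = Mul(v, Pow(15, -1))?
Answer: Rational(-1192, 15) ≈ -79.467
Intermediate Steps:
Function('l')(v) = Mul(Rational(4, 15), v) (Function('l')(v) = Mul(4, Mul(v, Pow(15, -1))) = Mul(4, Mul(v, Rational(1, 15))) = Mul(4, Mul(Rational(1, 15), v)) = Mul(Rational(4, 15), v))
Mul(-298, Function('l')(1)) = Mul(-298, Mul(Rational(4, 15), 1)) = Mul(-298, Rational(4, 15)) = Rational(-1192, 15)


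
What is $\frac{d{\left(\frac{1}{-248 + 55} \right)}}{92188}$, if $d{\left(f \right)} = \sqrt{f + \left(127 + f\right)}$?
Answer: $\frac{\sqrt{4730237}}{17792284} \approx 0.00012224$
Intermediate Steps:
$d{\left(f \right)} = \sqrt{127 + 2 f}$
$\frac{d{\left(\frac{1}{-248 + 55} \right)}}{92188} = \frac{\sqrt{127 + \frac{2}{-248 + 55}}}{92188} = \sqrt{127 + \frac{2}{-193}} \cdot \frac{1}{92188} = \sqrt{127 + 2 \left(- \frac{1}{193}\right)} \frac{1}{92188} = \sqrt{127 - \frac{2}{193}} \cdot \frac{1}{92188} = \sqrt{\frac{24509}{193}} \cdot \frac{1}{92188} = \frac{\sqrt{4730237}}{193} \cdot \frac{1}{92188} = \frac{\sqrt{4730237}}{17792284}$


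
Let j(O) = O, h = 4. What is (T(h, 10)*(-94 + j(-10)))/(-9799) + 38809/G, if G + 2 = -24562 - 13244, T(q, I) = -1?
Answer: -384221423/370480592 ≈ -1.0371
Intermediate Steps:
G = -37808 (G = -2 + (-24562 - 13244) = -2 - 37806 = -37808)
(T(h, 10)*(-94 + j(-10)))/(-9799) + 38809/G = -(-94 - 10)/(-9799) + 38809/(-37808) = -1*(-104)*(-1/9799) + 38809*(-1/37808) = 104*(-1/9799) - 38809/37808 = -104/9799 - 38809/37808 = -384221423/370480592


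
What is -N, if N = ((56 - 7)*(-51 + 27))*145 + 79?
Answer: 170441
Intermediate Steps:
N = -170441 (N = (49*(-24))*145 + 79 = -1176*145 + 79 = -170520 + 79 = -170441)
-N = -1*(-170441) = 170441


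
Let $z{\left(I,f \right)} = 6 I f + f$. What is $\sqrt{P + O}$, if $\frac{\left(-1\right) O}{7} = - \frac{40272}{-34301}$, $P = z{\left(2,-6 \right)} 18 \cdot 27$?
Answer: $\frac{2 i \sqrt{11152663258953}}{34301} \approx 194.72 i$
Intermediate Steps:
$z{\left(I,f \right)} = f + 6 I f$ ($z{\left(I,f \right)} = 6 I f + f = f + 6 I f$)
$P = -37908$ ($P = - 6 \left(1 + 6 \cdot 2\right) 18 \cdot 27 = - 6 \left(1 + 12\right) 18 \cdot 27 = \left(-6\right) 13 \cdot 18 \cdot 27 = \left(-78\right) 18 \cdot 27 = \left(-1404\right) 27 = -37908$)
$O = - \frac{281904}{34301}$ ($O = - 7 \left(- \frac{40272}{-34301}\right) = - 7 \left(\left(-40272\right) \left(- \frac{1}{34301}\right)\right) = \left(-7\right) \frac{40272}{34301} = - \frac{281904}{34301} \approx -8.2185$)
$\sqrt{P + O} = \sqrt{-37908 - \frac{281904}{34301}} = \sqrt{- \frac{1300564212}{34301}} = \frac{2 i \sqrt{11152663258953}}{34301}$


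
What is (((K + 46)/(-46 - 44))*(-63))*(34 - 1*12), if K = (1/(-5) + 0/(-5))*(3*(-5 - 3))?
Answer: 19558/25 ≈ 782.32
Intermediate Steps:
K = 24/5 (K = (1*(-1/5) + 0*(-1/5))*(3*(-8)) = (-1/5 + 0)*(-24) = -1/5*(-24) = 24/5 ≈ 4.8000)
(((K + 46)/(-46 - 44))*(-63))*(34 - 1*12) = (((24/5 + 46)/(-46 - 44))*(-63))*(34 - 1*12) = (((254/5)/(-90))*(-63))*(34 - 12) = (((254/5)*(-1/90))*(-63))*22 = -127/225*(-63)*22 = (889/25)*22 = 19558/25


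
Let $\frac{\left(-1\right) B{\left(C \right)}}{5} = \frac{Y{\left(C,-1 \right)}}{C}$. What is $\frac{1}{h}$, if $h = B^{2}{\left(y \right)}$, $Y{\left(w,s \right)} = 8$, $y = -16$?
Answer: $\frac{4}{25} \approx 0.16$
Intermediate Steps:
$B{\left(C \right)} = - \frac{40}{C}$ ($B{\left(C \right)} = - 5 \frac{8}{C} = - \frac{40}{C}$)
$h = \frac{25}{4}$ ($h = \left(- \frac{40}{-16}\right)^{2} = \left(\left(-40\right) \left(- \frac{1}{16}\right)\right)^{2} = \left(\frac{5}{2}\right)^{2} = \frac{25}{4} \approx 6.25$)
$\frac{1}{h} = \frac{1}{\frac{25}{4}} = \frac{4}{25}$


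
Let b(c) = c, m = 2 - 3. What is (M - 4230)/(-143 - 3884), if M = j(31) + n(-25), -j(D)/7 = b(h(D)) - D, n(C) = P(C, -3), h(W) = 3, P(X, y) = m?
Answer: 4035/4027 ≈ 1.0020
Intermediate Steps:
m = -1
P(X, y) = -1
n(C) = -1
j(D) = -21 + 7*D (j(D) = -7*(3 - D) = -21 + 7*D)
M = 195 (M = (-21 + 7*31) - 1 = (-21 + 217) - 1 = 196 - 1 = 195)
(M - 4230)/(-143 - 3884) = (195 - 4230)/(-143 - 3884) = -4035/(-4027) = -4035*(-1/4027) = 4035/4027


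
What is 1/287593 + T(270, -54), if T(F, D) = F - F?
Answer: 1/287593 ≈ 3.4771e-6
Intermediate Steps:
T(F, D) = 0
1/287593 + T(270, -54) = 1/287593 + 0 = 1/287593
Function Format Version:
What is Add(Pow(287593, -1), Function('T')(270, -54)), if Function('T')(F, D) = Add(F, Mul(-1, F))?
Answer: Rational(1, 287593) ≈ 3.4771e-6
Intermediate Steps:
Function('T')(F, D) = 0
Add(Pow(287593, -1), Function('T')(270, -54)) = Add(Pow(287593, -1), 0) = Add(Rational(1, 287593), 0) = Rational(1, 287593)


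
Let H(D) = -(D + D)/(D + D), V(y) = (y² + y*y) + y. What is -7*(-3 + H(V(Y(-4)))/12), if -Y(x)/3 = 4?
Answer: 259/12 ≈ 21.583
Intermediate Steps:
Y(x) = -12 (Y(x) = -3*4 = -12)
V(y) = y + 2*y² (V(y) = (y² + y²) + y = 2*y² + y = y + 2*y²)
H(D) = -1 (H(D) = -2*D/(2*D) = -2*D*1/(2*D) = -1*1 = -1)
-7*(-3 + H(V(Y(-4)))/12) = -7*(-3 - 1/12) = -7*(-37/12) = 259/12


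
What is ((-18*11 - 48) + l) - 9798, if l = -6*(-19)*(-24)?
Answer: -12780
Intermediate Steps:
l = -2736 (l = 114*(-24) = -2736)
((-18*11 - 48) + l) - 9798 = ((-18*11 - 48) - 2736) - 9798 = ((-198 - 48) - 2736) - 9798 = (-246 - 2736) - 9798 = -2982 - 9798 = -12780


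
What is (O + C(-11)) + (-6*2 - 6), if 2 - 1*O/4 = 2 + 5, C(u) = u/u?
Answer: -37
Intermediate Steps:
C(u) = 1
O = -20 (O = 8 - 4*(2 + 5) = 8 - 4*7 = 8 - 28 = -20)
(O + C(-11)) + (-6*2 - 6) = (-20 + 1) + (-6*2 - 6) = -19 + (-12 - 6) = -19 - 18 = -37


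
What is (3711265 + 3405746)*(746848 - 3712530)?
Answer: -21106791416502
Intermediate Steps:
(3711265 + 3405746)*(746848 - 3712530) = 7117011*(-2965682) = -21106791416502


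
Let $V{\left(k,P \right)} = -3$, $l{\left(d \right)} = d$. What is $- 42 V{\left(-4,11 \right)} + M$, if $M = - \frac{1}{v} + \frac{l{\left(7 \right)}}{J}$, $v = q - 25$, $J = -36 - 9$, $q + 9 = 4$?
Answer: $\frac{11329}{90} \approx 125.88$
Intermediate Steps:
$q = -5$ ($q = -9 + 4 = -5$)
$J = -45$
$v = -30$ ($v = -5 - 25 = -30$)
$M = - \frac{11}{90}$ ($M = - \frac{1}{-30} + \frac{7}{-45} = \left(-1\right) \left(- \frac{1}{30}\right) + 7 \left(- \frac{1}{45}\right) = \frac{1}{30} - \frac{7}{45} = - \frac{11}{90} \approx -0.12222$)
$- 42 V{\left(-4,11 \right)} + M = \left(-42\right) \left(-3\right) - \frac{11}{90} = 126 - \frac{11}{90} = \frac{11329}{90}$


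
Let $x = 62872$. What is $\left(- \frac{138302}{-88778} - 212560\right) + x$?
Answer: $- \frac{6644431481}{44389} \approx -1.4969 \cdot 10^{5}$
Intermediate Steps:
$\left(- \frac{138302}{-88778} - 212560\right) + x = \left(- \frac{138302}{-88778} - 212560\right) + 62872 = \left(\left(-138302\right) \left(- \frac{1}{88778}\right) - 212560\right) + 62872 = \left(\frac{69151}{44389} - 212560\right) + 62872 = - \frac{9435256689}{44389} + 62872 = - \frac{6644431481}{44389}$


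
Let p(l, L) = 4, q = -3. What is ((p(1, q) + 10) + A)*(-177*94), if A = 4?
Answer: -299484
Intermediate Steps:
((p(1, q) + 10) + A)*(-177*94) = ((4 + 10) + 4)*(-177*94) = (14 + 4)*(-16638) = 18*(-16638) = -299484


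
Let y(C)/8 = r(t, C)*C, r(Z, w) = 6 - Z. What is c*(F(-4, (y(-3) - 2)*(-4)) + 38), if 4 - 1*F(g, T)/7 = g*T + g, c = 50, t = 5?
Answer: 150300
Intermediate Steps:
y(C) = 8*C (y(C) = 8*((6 - 1*5)*C) = 8*((6 - 5)*C) = 8*(1*C) = 8*C)
F(g, T) = 28 - 7*g - 7*T*g (F(g, T) = 28 - 7*(g*T + g) = 28 - 7*(T*g + g) = 28 - 7*(g + T*g) = 28 + (-7*g - 7*T*g) = 28 - 7*g - 7*T*g)
c*(F(-4, (y(-3) - 2)*(-4)) + 38) = 50*((28 - 7*(-4) - 7*(8*(-3) - 2)*(-4)*(-4)) + 38) = 50*((28 + 28 - 7*(-24 - 2)*(-4)*(-4)) + 38) = 50*((28 + 28 - 7*(-26*(-4))*(-4)) + 38) = 50*((28 + 28 - 7*104*(-4)) + 38) = 50*((28 + 28 + 2912) + 38) = 50*(2968 + 38) = 50*3006 = 150300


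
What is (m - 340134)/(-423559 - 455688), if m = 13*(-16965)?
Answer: 560679/879247 ≈ 0.63768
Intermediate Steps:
m = -220545
(m - 340134)/(-423559 - 455688) = (-220545 - 340134)/(-423559 - 455688) = -560679/(-879247) = -560679*(-1/879247) = 560679/879247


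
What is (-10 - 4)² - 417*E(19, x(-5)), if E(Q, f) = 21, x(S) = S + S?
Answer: -8561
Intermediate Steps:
x(S) = 2*S
(-10 - 4)² - 417*E(19, x(-5)) = (-10 - 4)² - 417*21 = (-14)² - 8757 = 196 - 8757 = -8561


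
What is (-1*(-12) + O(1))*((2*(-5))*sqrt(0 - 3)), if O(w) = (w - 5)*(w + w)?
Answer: -40*I*sqrt(3) ≈ -69.282*I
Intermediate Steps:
O(w) = 2*w*(-5 + w) (O(w) = (-5 + w)*(2*w) = 2*w*(-5 + w))
(-1*(-12) + O(1))*((2*(-5))*sqrt(0 - 3)) = (-1*(-12) + 2*1*(-5 + 1))*((2*(-5))*sqrt(0 - 3)) = (12 + 2*1*(-4))*(-10*I*sqrt(3)) = (12 - 8)*(-10*I*sqrt(3)) = 4*(-10*I*sqrt(3)) = -40*I*sqrt(3)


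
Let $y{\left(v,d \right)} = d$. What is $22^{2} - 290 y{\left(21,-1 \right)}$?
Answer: $774$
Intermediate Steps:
$22^{2} - 290 y{\left(21,-1 \right)} = 22^{2} - -290 = 484 + 290 = 774$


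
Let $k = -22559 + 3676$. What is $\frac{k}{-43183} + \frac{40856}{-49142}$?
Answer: $- \frac{418168131}{1061049493} \approx -0.39411$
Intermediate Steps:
$k = -18883$
$\frac{k}{-43183} + \frac{40856}{-49142} = - \frac{18883}{-43183} + \frac{40856}{-49142} = \left(-18883\right) \left(- \frac{1}{43183}\right) + 40856 \left(- \frac{1}{49142}\right) = \frac{18883}{43183} - \frac{20428}{24571} = - \frac{418168131}{1061049493}$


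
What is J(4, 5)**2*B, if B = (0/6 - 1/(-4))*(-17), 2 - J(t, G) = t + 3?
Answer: -425/4 ≈ -106.25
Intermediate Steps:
J(t, G) = -1 - t (J(t, G) = 2 - (t + 3) = 2 - (3 + t) = 2 + (-3 - t) = -1 - t)
B = -17/4 (B = (0*(1/6) - 1*(-1/4))*(-17) = (0 + 1/4)*(-17) = (1/4)*(-17) = -17/4 ≈ -4.2500)
J(4, 5)**2*B = (-1 - 1*4)**2*(-17/4) = (-1 - 4)**2*(-17/4) = (-5)**2*(-17/4) = 25*(-17/4) = -425/4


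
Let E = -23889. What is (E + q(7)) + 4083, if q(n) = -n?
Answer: -19813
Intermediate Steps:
(E + q(7)) + 4083 = (-23889 - 1*7) + 4083 = (-23889 - 7) + 4083 = -23896 + 4083 = -19813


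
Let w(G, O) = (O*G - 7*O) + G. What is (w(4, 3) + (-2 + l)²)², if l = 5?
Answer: 16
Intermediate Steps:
w(G, O) = G - 7*O + G*O (w(G, O) = (G*O - 7*O) + G = (-7*O + G*O) + G = G - 7*O + G*O)
(w(4, 3) + (-2 + l)²)² = ((4 - 7*3 + 4*3) + (-2 + 5)²)² = ((4 - 21 + 12) + 3²)² = (-5 + 9)² = 4² = 16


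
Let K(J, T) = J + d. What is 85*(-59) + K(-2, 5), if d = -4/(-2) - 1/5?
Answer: -25076/5 ≈ -5015.2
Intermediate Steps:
d = 9/5 (d = -4*(-½) - 1*⅕ = 2 - ⅕ = 9/5 ≈ 1.8000)
K(J, T) = 9/5 + J (K(J, T) = J + 9/5 = 9/5 + J)
85*(-59) + K(-2, 5) = 85*(-59) + (9/5 - 2) = -5015 - ⅕ = -25076/5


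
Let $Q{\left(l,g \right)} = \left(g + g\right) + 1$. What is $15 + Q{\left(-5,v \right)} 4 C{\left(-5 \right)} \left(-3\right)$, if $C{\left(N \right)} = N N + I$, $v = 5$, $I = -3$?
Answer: $-2889$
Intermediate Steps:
$C{\left(N \right)} = -3 + N^{2}$ ($C{\left(N \right)} = N N - 3 = N^{2} - 3 = -3 + N^{2}$)
$Q{\left(l,g \right)} = 1 + 2 g$ ($Q{\left(l,g \right)} = 2 g + 1 = 1 + 2 g$)
$15 + Q{\left(-5,v \right)} 4 C{\left(-5 \right)} \left(-3\right) = 15 + \left(1 + 2 \cdot 5\right) 4 \left(-3 + \left(-5\right)^{2}\right) \left(-3\right) = 15 + \left(1 + 10\right) 4 \left(-3 + 25\right) \left(-3\right) = 15 + 11 \cdot 4 \cdot 22 \left(-3\right) = 15 + 11 \cdot 88 \left(-3\right) = 15 + 11 \left(-264\right) = 15 - 2904 = -2889$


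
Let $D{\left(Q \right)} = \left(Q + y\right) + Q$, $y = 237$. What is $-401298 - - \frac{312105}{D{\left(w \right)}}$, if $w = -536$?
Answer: $- \frac{67079187}{167} \approx -4.0167 \cdot 10^{5}$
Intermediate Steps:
$D{\left(Q \right)} = 237 + 2 Q$ ($D{\left(Q \right)} = \left(Q + 237\right) + Q = \left(237 + Q\right) + Q = 237 + 2 Q$)
$-401298 - - \frac{312105}{D{\left(w \right)}} = -401298 - - \frac{312105}{237 + 2 \left(-536\right)} = -401298 - - \frac{312105}{237 - 1072} = -401298 - - \frac{312105}{-835} = -401298 - \left(-312105\right) \left(- \frac{1}{835}\right) = -401298 - \frac{62421}{167} = - \frac{67079187}{167}$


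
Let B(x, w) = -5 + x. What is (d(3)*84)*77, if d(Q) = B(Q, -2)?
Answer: -12936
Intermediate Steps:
d(Q) = -5 + Q
(d(3)*84)*77 = ((-5 + 3)*84)*77 = -2*84*77 = -168*77 = -12936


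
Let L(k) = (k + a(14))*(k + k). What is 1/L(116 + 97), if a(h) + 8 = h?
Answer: 1/93294 ≈ 1.0719e-5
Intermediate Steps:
a(h) = -8 + h
L(k) = 2*k*(6 + k) (L(k) = (k + (-8 + 14))*(k + k) = (k + 6)*(2*k) = (6 + k)*(2*k) = 2*k*(6 + k))
1/L(116 + 97) = 1/(2*(116 + 97)*(6 + (116 + 97))) = 1/(2*213*(6 + 213)) = 1/(2*213*219) = 1/93294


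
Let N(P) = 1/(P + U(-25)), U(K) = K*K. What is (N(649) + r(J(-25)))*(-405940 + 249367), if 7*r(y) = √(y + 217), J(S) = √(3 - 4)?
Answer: -156573/1274 - 156573*√(217 + I)/7 ≈ -3.2962e+5 - 759.2*I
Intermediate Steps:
J(S) = I (J(S) = √(-1) = I)
U(K) = K²
r(y) = √(217 + y)/7 (r(y) = √(y + 217)/7 = √(217 + y)/7)
N(P) = 1/(625 + P) (N(P) = 1/(P + (-25)²) = 1/(P + 625) = 1/(625 + P))
(N(649) + r(J(-25)))*(-405940 + 249367) = (1/(625 + 649) + √(217 + I)/7)*(-405940 + 249367) = (1/1274 + √(217 + I)/7)*(-156573) = -156573/1274 - 156573*√(217 + I)/7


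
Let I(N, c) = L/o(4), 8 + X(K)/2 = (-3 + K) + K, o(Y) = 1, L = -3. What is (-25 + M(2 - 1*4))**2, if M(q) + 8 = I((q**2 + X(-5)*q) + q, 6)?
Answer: 1296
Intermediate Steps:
X(K) = -22 + 4*K (X(K) = -16 + 2*((-3 + K) + K) = -16 + 2*(-3 + 2*K) = -16 + (-6 + 4*K) = -22 + 4*K)
I(N, c) = -3 (I(N, c) = -3/1 = -3*1 = -3)
M(q) = -11 (M(q) = -8 - 3 = -11)
(-25 + M(2 - 1*4))**2 = (-25 - 11)**2 = (-36)**2 = 1296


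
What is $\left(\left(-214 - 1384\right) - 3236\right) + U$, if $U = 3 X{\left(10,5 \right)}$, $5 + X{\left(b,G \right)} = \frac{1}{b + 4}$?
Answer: $- \frac{67883}{14} \approx -4848.8$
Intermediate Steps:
$X{\left(b,G \right)} = -5 + \frac{1}{4 + b}$ ($X{\left(b,G \right)} = -5 + \frac{1}{b + 4} = -5 + \frac{1}{4 + b}$)
$U = - \frac{207}{14}$ ($U = 3 \frac{-19 - 50}{4 + 10} = 3 \frac{-19 - 50}{14} = 3 \cdot \frac{1}{14} \left(-69\right) = 3 \left(- \frac{69}{14}\right) = - \frac{207}{14} \approx -14.786$)
$\left(\left(-214 - 1384\right) - 3236\right) + U = \left(\left(-214 - 1384\right) - 3236\right) - \frac{207}{14} = \left(-1598 - 3236\right) - \frac{207}{14} = -4834 - \frac{207}{14} = - \frac{67883}{14}$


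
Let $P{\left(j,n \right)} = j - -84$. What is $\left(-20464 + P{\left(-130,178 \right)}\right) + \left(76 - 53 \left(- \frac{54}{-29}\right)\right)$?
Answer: $- \frac{595448}{29} \approx -20533.0$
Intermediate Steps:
$P{\left(j,n \right)} = 84 + j$ ($P{\left(j,n \right)} = j + 84 = 84 + j$)
$\left(-20464 + P{\left(-130,178 \right)}\right) + \left(76 - 53 \left(- \frac{54}{-29}\right)\right) = \left(-20464 + \left(84 - 130\right)\right) + \left(76 - 53 \left(- \frac{54}{-29}\right)\right) = \left(-20464 - 46\right) + \left(76 - 53 \left(\left(-54\right) \left(- \frac{1}{29}\right)\right)\right) = -20510 + \left(76 - \frac{2862}{29}\right) = -20510 - \frac{658}{29} = - \frac{595448}{29}$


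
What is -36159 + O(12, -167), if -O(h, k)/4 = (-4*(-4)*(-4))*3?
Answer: -35391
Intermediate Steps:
O(h, k) = 768 (O(h, k) = -4*-4*(-4)*(-4)*3 = -4*16*(-4)*3 = -(-256)*3 = -4*(-192) = 768)
-36159 + O(12, -167) = -36159 + 768 = -35391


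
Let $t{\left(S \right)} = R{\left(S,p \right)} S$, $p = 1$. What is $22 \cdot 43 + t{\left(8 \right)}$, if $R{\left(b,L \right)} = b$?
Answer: $1010$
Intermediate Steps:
$t{\left(S \right)} = S^{2}$ ($t{\left(S \right)} = S S = S^{2}$)
$22 \cdot 43 + t{\left(8 \right)} = 22 \cdot 43 + 8^{2} = 946 + 64 = 1010$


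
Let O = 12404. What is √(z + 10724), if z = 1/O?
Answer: √412496561197/6202 ≈ 103.56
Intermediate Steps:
z = 1/12404 ≈ 8.0619e-5
√(z + 10724) = √(1/12404 + 10724) = √(133020497/12404) = √412496561197/6202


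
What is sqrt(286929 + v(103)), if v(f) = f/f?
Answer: sqrt(286930) ≈ 535.66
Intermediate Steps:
v(f) = 1
sqrt(286929 + v(103)) = sqrt(286929 + 1) = sqrt(286930)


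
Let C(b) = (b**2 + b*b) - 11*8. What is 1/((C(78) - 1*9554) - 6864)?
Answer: -1/4338 ≈ -0.00023052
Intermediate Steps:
C(b) = -88 + 2*b**2 (C(b) = (b**2 + b**2) - 88 = 2*b**2 - 88 = -88 + 2*b**2)
1/((C(78) - 1*9554) - 6864) = 1/(((-88 + 2*78**2) - 1*9554) - 6864) = 1/(((-88 + 2*6084) - 9554) - 6864) = 1/(((-88 + 12168) - 9554) - 6864) = 1/((12080 - 9554) - 6864) = 1/(2526 - 6864) = 1/(-4338) = -1/4338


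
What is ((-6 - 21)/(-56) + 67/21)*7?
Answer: 617/24 ≈ 25.708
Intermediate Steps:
((-6 - 21)/(-56) + 67/21)*7 = (-27*(-1/56) + 67*(1/21))*7 = (27/56 + 67/21)*7 = (617/168)*7 = 617/24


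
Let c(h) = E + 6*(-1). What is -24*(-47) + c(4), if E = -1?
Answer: 1121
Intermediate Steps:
c(h) = -7 (c(h) = -1 + 6*(-1) = -1 - 6 = -7)
-24*(-47) + c(4) = -24*(-47) - 7 = 1128 - 7 = 1121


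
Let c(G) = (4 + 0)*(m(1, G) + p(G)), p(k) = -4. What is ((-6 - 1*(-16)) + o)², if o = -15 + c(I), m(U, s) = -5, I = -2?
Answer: 1681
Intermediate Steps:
c(G) = -36 (c(G) = (4 + 0)*(-5 - 4) = 4*(-9) = -36)
o = -51 (o = -15 - 36 = -51)
((-6 - 1*(-16)) + o)² = ((-6 - 1*(-16)) - 51)² = ((-6 + 16) - 51)² = (10 - 51)² = (-41)² = 1681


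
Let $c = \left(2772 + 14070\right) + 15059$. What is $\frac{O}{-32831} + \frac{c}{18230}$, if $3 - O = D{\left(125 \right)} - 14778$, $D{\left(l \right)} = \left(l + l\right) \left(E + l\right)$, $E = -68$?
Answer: $\frac{1037661601}{598509130} \approx 1.7337$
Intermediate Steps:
$c = 31901$ ($c = 16842 + 15059 = 31901$)
$D{\left(l \right)} = 2 l \left(-68 + l\right)$ ($D{\left(l \right)} = \left(l + l\right) \left(-68 + l\right) = 2 l \left(-68 + l\right)$)
$O = 531$ ($O = 3 - \left(2 \cdot 125 \left(-68 + 125\right) - 14778\right) = 3 - \left(2 \cdot 125 \cdot 57 - 14778\right) = 3 - \left(14250 - 14778\right) = 3 - -528 = 3 + 528 = 531$)
$\frac{O}{-32831} + \frac{c}{18230} = \frac{531}{-32831} + \frac{31901}{18230} = 531 \left(- \frac{1}{32831}\right) + 31901 \cdot \frac{1}{18230} = - \frac{531}{32831} + \frac{31901}{18230} = \frac{1037661601}{598509130}$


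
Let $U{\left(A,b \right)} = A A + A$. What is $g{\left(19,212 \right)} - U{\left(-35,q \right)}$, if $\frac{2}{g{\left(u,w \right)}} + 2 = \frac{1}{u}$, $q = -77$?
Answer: $- \frac{44068}{37} \approx -1191.0$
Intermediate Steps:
$g{\left(u,w \right)} = \frac{2}{-2 + \frac{1}{u}}$
$U{\left(A,b \right)} = A + A^{2}$ ($U{\left(A,b \right)} = A^{2} + A = A + A^{2}$)
$g{\left(19,212 \right)} - U{\left(-35,q \right)} = \left(-2\right) 19 \frac{1}{-1 + 2 \cdot 19} - - 35 \left(1 - 35\right) = \left(-2\right) 19 \frac{1}{-1 + 38} - \left(-35\right) \left(-34\right) = \left(-2\right) 19 \cdot \frac{1}{37} - 1190 = - \frac{38}{37} - 1190 = - \frac{44068}{37}$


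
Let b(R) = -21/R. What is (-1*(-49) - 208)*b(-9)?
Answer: -371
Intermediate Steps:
(-1*(-49) - 208)*b(-9) = (-1*(-49) - 208)*(-21/(-9)) = (49 - 208)*(-21*(-1/9)) = -159*7/3 = -371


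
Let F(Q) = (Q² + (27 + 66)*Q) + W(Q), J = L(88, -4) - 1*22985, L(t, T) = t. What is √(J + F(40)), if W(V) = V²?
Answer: I*√15977 ≈ 126.4*I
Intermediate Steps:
J = -22897 (J = 88 - 1*22985 = 88 - 22985 = -22897)
F(Q) = 2*Q² + 93*Q (F(Q) = (Q² + (27 + 66)*Q) + Q² = (Q² + 93*Q) + Q² = 2*Q² + 93*Q)
√(J + F(40)) = √(-22897 + 40*(93 + 2*40)) = √(-22897 + 40*(93 + 80)) = √(-22897 + 40*173) = √(-22897 + 6920) = √(-15977) = I*√15977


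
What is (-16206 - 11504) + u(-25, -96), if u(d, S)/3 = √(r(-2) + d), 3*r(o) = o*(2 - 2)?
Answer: -27710 + 15*I ≈ -27710.0 + 15.0*I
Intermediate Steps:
r(o) = 0 (r(o) = (o*(2 - 2))/3 = (o*0)/3 = (⅓)*0 = 0)
u(d, S) = 3*√d (u(d, S) = 3*√(0 + d) = 3*√d)
(-16206 - 11504) + u(-25, -96) = (-16206 - 11504) + 3*√(-25) = -27710 + 3*(5*I) = -27710 + 15*I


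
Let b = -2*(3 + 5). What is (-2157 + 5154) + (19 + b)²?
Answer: 3006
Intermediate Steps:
b = -16 (b = -2*8 = -16)
(-2157 + 5154) + (19 + b)² = (-2157 + 5154) + (19 - 16)² = 2997 + 3² = 2997 + 9 = 3006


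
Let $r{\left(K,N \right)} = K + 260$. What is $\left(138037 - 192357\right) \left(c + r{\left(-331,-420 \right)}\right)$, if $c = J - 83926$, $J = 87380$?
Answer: $-183764560$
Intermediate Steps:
$c = 3454$ ($c = 87380 - 83926 = 3454$)
$r{\left(K,N \right)} = 260 + K$
$\left(138037 - 192357\right) \left(c + r{\left(-331,-420 \right)}\right) = \left(138037 - 192357\right) \left(3454 + \left(260 - 331\right)\right) = \left(138037 - 192357\right) \left(3454 - 71\right) = \left(-54320\right) 3383 = -183764560$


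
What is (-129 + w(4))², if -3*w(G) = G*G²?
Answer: 203401/9 ≈ 22600.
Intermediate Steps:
w(G) = -G³/3 (w(G) = -G*G²/3 = -G³/3)
(-129 + w(4))² = (-129 - ⅓*4³)² = (-129 - ⅓*64)² = (-129 - 64/3)² = (-451/3)² = 203401/9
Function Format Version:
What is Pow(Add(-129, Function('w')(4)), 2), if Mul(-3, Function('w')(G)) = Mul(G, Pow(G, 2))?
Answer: Rational(203401, 9) ≈ 22600.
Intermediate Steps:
Function('w')(G) = Mul(Rational(-1, 3), Pow(G, 3)) (Function('w')(G) = Mul(Rational(-1, 3), Mul(G, Pow(G, 2))) = Mul(Rational(-1, 3), Pow(G, 3)))
Pow(Add(-129, Function('w')(4)), 2) = Pow(Add(-129, Mul(Rational(-1, 3), Pow(4, 3))), 2) = Pow(Add(-129, Mul(Rational(-1, 3), 64)), 2) = Pow(Add(-129, Rational(-64, 3)), 2) = Pow(Rational(-451, 3), 2) = Rational(203401, 9)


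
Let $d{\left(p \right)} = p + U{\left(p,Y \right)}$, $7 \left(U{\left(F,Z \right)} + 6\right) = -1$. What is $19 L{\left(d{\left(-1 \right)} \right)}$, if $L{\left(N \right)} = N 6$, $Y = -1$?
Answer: $- \frac{5700}{7} \approx -814.29$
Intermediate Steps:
$U{\left(F,Z \right)} = - \frac{43}{7}$ ($U{\left(F,Z \right)} = -6 + \frac{1}{7} \left(-1\right) = -6 - \frac{1}{7} = - \frac{43}{7}$)
$d{\left(p \right)} = - \frac{43}{7} + p$ ($d{\left(p \right)} = p - \frac{43}{7} = - \frac{43}{7} + p$)
$L{\left(N \right)} = 6 N$
$19 L{\left(d{\left(-1 \right)} \right)} = 19 \cdot 6 \left(- \frac{43}{7} - 1\right) = 19 \cdot 6 \left(- \frac{50}{7}\right) = 19 \left(- \frac{300}{7}\right) = - \frac{5700}{7}$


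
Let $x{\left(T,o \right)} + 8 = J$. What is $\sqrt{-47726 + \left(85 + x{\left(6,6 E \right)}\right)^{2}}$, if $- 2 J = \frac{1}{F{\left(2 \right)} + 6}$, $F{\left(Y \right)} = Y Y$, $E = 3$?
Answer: $\frac{i \sqrt{16721879}}{20} \approx 204.46 i$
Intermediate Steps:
$F{\left(Y \right)} = Y^{2}$
$J = - \frac{1}{20}$ ($J = - \frac{1}{2 \left(2^{2} + 6\right)} = - \frac{1}{2 \left(4 + 6\right)} = - \frac{1}{2 \cdot 10} = \left(- \frac{1}{2}\right) \frac{1}{10} = - \frac{1}{20} \approx -0.05$)
$x{\left(T,o \right)} = - \frac{161}{20}$ ($x{\left(T,o \right)} = -8 - \frac{1}{20} = - \frac{161}{20}$)
$\sqrt{-47726 + \left(85 + x{\left(6,6 E \right)}\right)^{2}} = \sqrt{-47726 + \left(85 - \frac{161}{20}\right)^{2}} = \sqrt{-47726 + \left(\frac{1539}{20}\right)^{2}} = \sqrt{-47726 + \frac{2368521}{400}} = \sqrt{- \frac{16721879}{400}} = \frac{i \sqrt{16721879}}{20}$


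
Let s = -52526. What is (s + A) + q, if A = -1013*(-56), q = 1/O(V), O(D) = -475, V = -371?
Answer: 1995949/475 ≈ 4202.0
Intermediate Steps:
q = -1/475 (q = 1/(-475) = -1/475 ≈ -0.0021053)
A = 56728
(s + A) + q = (-52526 + 56728) - 1/475 = 4202 - 1/475 = 1995949/475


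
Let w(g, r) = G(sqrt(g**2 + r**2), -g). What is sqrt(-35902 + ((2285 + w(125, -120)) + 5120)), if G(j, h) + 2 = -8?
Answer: I*sqrt(28507) ≈ 168.84*I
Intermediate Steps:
G(j, h) = -10 (G(j, h) = -2 - 8 = -10)
w(g, r) = -10
sqrt(-35902 + ((2285 + w(125, -120)) + 5120)) = sqrt(-35902 + ((2285 - 10) + 5120)) = sqrt(-35902 + (2275 + 5120)) = sqrt(-35902 + 7395) = sqrt(-28507) = I*sqrt(28507)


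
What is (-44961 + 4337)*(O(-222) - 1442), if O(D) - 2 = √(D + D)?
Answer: 58498560 - 81248*I*√111 ≈ 5.8499e+7 - 8.56e+5*I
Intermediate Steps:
O(D) = 2 + √2*√D (O(D) = 2 + √(D + D) = 2 + √(2*D) = 2 + √2*√D)
(-44961 + 4337)*(O(-222) - 1442) = (-44961 + 4337)*((2 + √2*√(-222)) - 1442) = -40624*((2 + √2*(I*√222)) - 1442) = -40624*((2 + 2*I*√111) - 1442) = -40624*(-1440 + 2*I*√111) = 58498560 - 81248*I*√111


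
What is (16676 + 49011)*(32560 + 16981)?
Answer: 3254199667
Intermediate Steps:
(16676 + 49011)*(32560 + 16981) = 65687*49541 = 3254199667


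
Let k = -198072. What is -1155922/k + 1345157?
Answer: 133219546613/99036 ≈ 1.3452e+6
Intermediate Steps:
-1155922/k + 1345157 = -1155922/(-198072) + 1345157 = -1155922*(-1/198072) + 1345157 = 577961/99036 + 1345157 = 133219546613/99036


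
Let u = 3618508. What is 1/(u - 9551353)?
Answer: -1/5932845 ≈ -1.6855e-7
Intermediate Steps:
1/(u - 9551353) = 1/(3618508 - 9551353) = 1/(-5932845) = -1/5932845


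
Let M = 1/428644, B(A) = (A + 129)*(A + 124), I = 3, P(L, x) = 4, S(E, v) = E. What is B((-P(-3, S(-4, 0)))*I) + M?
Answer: 5616950977/428644 ≈ 13104.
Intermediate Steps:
B(A) = (124 + A)*(129 + A) (B(A) = (129 + A)*(124 + A) = (124 + A)*(129 + A))
M = 1/428644 ≈ 2.3329e-6
B((-P(-3, S(-4, 0)))*I) + M = (15996 + (-1*4*3)² + 253*(-1*4*3)) + 1/428644 = (15996 + (-4*3)² + 253*(-4*3)) + 1/428644 = (15996 + (-12)² + 253*(-12)) + 1/428644 = (15996 + 144 - 3036) + 1/428644 = 13104 + 1/428644 = 5616950977/428644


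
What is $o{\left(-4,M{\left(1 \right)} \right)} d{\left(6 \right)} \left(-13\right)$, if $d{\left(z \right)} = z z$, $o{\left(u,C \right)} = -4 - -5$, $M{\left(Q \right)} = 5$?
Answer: $-468$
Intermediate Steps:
$o{\left(u,C \right)} = 1$ ($o{\left(u,C \right)} = -4 + 5 = 1$)
$d{\left(z \right)} = z^{2}$
$o{\left(-4,M{\left(1 \right)} \right)} d{\left(6 \right)} \left(-13\right) = 1 \cdot 6^{2} \left(-13\right) = 1 \cdot 36 \left(-13\right) = 36 \left(-13\right) = -468$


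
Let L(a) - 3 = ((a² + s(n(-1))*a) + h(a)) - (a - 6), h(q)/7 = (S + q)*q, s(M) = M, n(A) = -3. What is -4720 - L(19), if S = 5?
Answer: -8206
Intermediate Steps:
h(q) = 7*q*(5 + q) (h(q) = 7*((5 + q)*q) = 7*(q*(5 + q)) = 7*q*(5 + q))
L(a) = 9 + a² - 4*a + 7*a*(5 + a) (L(a) = 3 + (((a² - 3*a) + 7*a*(5 + a)) - (a - 6)) = 3 + ((a² - 3*a + 7*a*(5 + a)) - (-6 + a)) = 3 + ((a² - 3*a + 7*a*(5 + a)) + (6 - a)) = 3 + (6 + a² - 4*a + 7*a*(5 + a)) = 9 + a² - 4*a + 7*a*(5 + a))
-4720 - L(19) = -4720 - (9 + 8*19² + 31*19) = -4720 - (9 + 8*361 + 589) = -4720 - (9 + 2888 + 589) = -4720 - 1*3486 = -4720 - 3486 = -8206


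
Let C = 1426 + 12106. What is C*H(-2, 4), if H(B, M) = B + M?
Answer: 27064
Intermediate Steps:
C = 13532
C*H(-2, 4) = 13532*(-2 + 4) = 13532*2 = 27064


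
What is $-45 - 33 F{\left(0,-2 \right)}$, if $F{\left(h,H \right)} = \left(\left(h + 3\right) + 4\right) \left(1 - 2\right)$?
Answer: $186$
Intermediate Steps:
$F{\left(h,H \right)} = -7 - h$ ($F{\left(h,H \right)} = \left(\left(3 + h\right) + 4\right) \left(-1\right) = \left(7 + h\right) \left(-1\right) = -7 - h$)
$-45 - 33 F{\left(0,-2 \right)} = -45 - 33 \left(-7 - 0\right) = -45 - 33 \left(-7 + 0\right) = -45 - -231 = -45 + 231 = 186$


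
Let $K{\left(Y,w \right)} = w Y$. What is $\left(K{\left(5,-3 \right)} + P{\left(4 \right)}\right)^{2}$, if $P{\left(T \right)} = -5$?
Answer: $400$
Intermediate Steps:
$K{\left(Y,w \right)} = Y w$
$\left(K{\left(5,-3 \right)} + P{\left(4 \right)}\right)^{2} = \left(5 \left(-3\right) - 5\right)^{2} = \left(-15 - 5\right)^{2} = \left(-20\right)^{2} = 400$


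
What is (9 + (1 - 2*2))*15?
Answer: 90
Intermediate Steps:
(9 + (1 - 2*2))*15 = (9 + (1 - 4))*15 = (9 - 3)*15 = 6*15 = 90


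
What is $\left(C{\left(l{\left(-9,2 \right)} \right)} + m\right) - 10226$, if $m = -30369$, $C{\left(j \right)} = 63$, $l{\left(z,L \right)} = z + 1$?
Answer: $-40532$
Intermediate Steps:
$l{\left(z,L \right)} = 1 + z$
$\left(C{\left(l{\left(-9,2 \right)} \right)} + m\right) - 10226 = \left(63 - 30369\right) - 10226 = -30306 - 10226 = -40532$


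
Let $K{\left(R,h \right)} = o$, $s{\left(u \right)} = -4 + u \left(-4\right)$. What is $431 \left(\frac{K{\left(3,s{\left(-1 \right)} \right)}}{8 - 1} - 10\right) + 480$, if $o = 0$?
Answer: $-3830$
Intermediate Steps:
$s{\left(u \right)} = -4 - 4 u$
$K{\left(R,h \right)} = 0$
$431 \left(\frac{K{\left(3,s{\left(-1 \right)} \right)}}{8 - 1} - 10\right) + 480 = 431 \left(\frac{1}{8 - 1} \cdot 0 - 10\right) + 480 = 431 \left(\frac{1}{7} \cdot 0 - 10\right) + 480 = 431 \left(0 - 10\right) + 480 = 431 \left(-10\right) + 480 = -4310 + 480 = -3830$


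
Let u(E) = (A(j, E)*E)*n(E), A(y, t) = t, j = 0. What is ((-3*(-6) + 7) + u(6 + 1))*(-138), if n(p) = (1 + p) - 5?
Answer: -23736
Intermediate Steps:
n(p) = -4 + p
u(E) = E²*(-4 + E) (u(E) = (E*E)*(-4 + E) = E²*(-4 + E))
((-3*(-6) + 7) + u(6 + 1))*(-138) = ((-3*(-6) + 7) + (6 + 1)²*(-4 + (6 + 1)))*(-138) = ((18 + 7) + 7²*(-4 + 7))*(-138) = (25 + 49*3)*(-138) = (25 + 147)*(-138) = 172*(-138) = -23736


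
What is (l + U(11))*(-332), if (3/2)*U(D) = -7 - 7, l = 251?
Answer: -240700/3 ≈ -80233.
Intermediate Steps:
U(D) = -28/3 (U(D) = 2*(-7 - 7)/3 = (⅔)*(-14) = -28/3)
(l + U(11))*(-332) = (251 - 28/3)*(-332) = (725/3)*(-332) = -240700/3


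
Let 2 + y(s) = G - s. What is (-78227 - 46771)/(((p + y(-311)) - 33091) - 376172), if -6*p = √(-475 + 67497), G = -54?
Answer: 920253275712/3011175759641 - 374994*√67022/3011175759641 ≈ 0.30558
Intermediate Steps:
y(s) = -56 - s (y(s) = -2 + (-54 - s) = -56 - s)
p = -√67022/6 (p = -√(-475 + 67497)/6 = -√67022/6 ≈ -43.148)
(-78227 - 46771)/(((p + y(-311)) - 33091) - 376172) = (-78227 - 46771)/(((-√67022/6 + (-56 - 1*(-311))) - 33091) - 376172) = -124998/(((-√67022/6 + (-56 + 311)) - 33091) - 376172) = -124998/(((-√67022/6 + 255) - 33091) - 376172) = -124998/(((255 - √67022/6) - 33091) - 376172) = -124998/((-32836 - √67022/6) - 376172) = -124998/(-409008 - √67022/6)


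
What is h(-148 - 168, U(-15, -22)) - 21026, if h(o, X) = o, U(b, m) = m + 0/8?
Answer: -21342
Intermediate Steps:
U(b, m) = m (U(b, m) = m + 0*(⅛) = m + 0 = m)
h(-148 - 168, U(-15, -22)) - 21026 = (-148 - 168) - 21026 = -316 - 21026 = -21342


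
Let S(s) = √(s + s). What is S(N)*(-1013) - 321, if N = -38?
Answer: -321 - 2026*I*√19 ≈ -321.0 - 8831.1*I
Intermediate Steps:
S(s) = √2*√s (S(s) = √(2*s) = √2*√s)
S(N)*(-1013) - 321 = (√2*√(-38))*(-1013) - 321 = (√2*(I*√38))*(-1013) - 321 = (2*I*√19)*(-1013) - 321 = -2026*I*√19 - 321 = -321 - 2026*I*√19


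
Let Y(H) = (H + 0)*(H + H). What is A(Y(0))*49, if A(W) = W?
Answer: 0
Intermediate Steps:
Y(H) = 2*H² (Y(H) = H*(2*H) = 2*H²)
A(Y(0))*49 = (2*0²)*49 = (2*0)*49 = 0*49 = 0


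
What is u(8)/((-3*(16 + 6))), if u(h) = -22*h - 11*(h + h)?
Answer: 16/3 ≈ 5.3333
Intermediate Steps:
u(h) = -44*h (u(h) = -22*h - 22*h = -44*h)
u(8)/((-3*(16 + 6))) = (-44*8)/((-3*(16 + 6))) = -352/((-3*22)) = -352/(-66) = -352*(-1/66) = 16/3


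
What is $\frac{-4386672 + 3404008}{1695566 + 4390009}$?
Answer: $- \frac{982664}{6085575} \approx -0.16147$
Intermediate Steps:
$\frac{-4386672 + 3404008}{1695566 + 4390009} = - \frac{982664}{6085575}$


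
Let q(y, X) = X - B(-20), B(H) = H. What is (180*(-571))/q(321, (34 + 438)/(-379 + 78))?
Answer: -7734195/1387 ≈ -5576.2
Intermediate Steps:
q(y, X) = 20 + X (q(y, X) = X - 1*(-20) = X + 20 = 20 + X)
(180*(-571))/q(321, (34 + 438)/(-379 + 78)) = (180*(-571))/(20 + (34 + 438)/(-379 + 78)) = -102780/(20 + 472/(-301)) = -102780/(20 + 472*(-1/301)) = -102780/(20 - 472/301) = -102780/5548/301 = -102780*301/5548 = -7734195/1387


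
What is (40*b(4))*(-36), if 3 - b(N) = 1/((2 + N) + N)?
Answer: -4176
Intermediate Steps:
b(N) = 3 - 1/(2 + 2*N) (b(N) = 3 - 1/((2 + N) + N) = 3 - 1/(2 + 2*N))
(40*b(4))*(-36) = (40*((5 + 6*4)/(2*(1 + 4))))*(-36) = (40*((1/2)*(5 + 24)/5))*(-36) = (40*((1/2)*(1/5)*29))*(-36) = (40*(29/10))*(-36) = 116*(-36) = -4176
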